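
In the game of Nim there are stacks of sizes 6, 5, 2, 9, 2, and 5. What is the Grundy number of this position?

15

Nim-sum: 6 ⊕ 5 ⊕ 2 ⊕ 9 ⊕ 2 ⊕ 5 = 15.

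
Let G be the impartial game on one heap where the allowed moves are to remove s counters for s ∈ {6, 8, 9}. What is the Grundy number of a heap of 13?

Build the Grundy sequence with g(k) = mex{g(k−s) : s ∈ {6, 8, 9}, s ≤ k}:
k:     0  1  2  3  4  5  6  7  8  9 10 11 12 13
g(k):  0  0  0  0  0  0  1  1  1  1  1  1  2  2
So g(13) = 2.

2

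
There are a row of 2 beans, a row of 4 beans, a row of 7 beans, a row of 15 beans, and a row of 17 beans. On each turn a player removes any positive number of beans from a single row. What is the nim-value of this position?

Nim-sum: 2 XOR 4 XOR 7 XOR 15 XOR 17 = 31.

31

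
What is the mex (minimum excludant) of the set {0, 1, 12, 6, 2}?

The values 0, 1, 2 are all present; 3 is the first non-negative integer missing from the set.

3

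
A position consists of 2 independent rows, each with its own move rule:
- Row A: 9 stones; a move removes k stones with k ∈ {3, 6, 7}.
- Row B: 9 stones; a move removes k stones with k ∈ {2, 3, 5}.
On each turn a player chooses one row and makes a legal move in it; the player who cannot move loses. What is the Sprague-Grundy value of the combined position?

2

Build the Grundy sequence for row A with g(k) = mex{g(k−s) : s ∈ {3, 6, 7}, s ≤ k}:
g(0) = mex{} = 0
g(1) = mex{} = 0
g(2) = mex{} = 0
g(3) = mex{0} = 1
g(4) = mex{0} = 1
g(5) = mex{0} = 1
g(6) = mex{0,1} = 2
g(7) = mex{0,1} = 2
g(8) = mex{0,1} = 2
g(9) = mex{0,1,2} = 3
So g(9) = 3.
Build the Grundy sequence for row B with g(k) = mex{g(k−s) : s ∈ {2, 3, 5}, s ≤ k}:
k:     0  1  2  3  4  5  6  7  8  9
g(k):  0  0  1  1  2  2  3  0  0  1
So g(9) = 1.
By the Sprague-Grundy theorem, the Grundy value of a sum of independent games is the XOR of the component values.
Combined value = 3 ⊕ 1 = 2.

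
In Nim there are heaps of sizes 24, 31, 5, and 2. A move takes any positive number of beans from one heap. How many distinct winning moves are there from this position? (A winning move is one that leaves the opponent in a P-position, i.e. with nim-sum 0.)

0

Nim-sum: 24 ^ 31 ^ 5 ^ 2 = 0.
The nim-sum is already 0, so every move leaves a nonzero nim-sum — there are no winning moves.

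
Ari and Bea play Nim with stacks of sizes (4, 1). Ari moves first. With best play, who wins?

Ari wins

Bitwise XOR of the heap sizes:
  100  (4)
  001  (1)
  ---
  101  (5)
The nim-sum is 5 ≠ 0, so this is an N-position: the player to move can win; Ari has a winning move.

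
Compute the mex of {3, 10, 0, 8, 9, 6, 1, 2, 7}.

The values 0, 1, 2, 3 are all present; 4 is the first non-negative integer missing from the set.

4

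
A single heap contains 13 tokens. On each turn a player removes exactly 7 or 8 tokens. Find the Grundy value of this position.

Compute g(0), g(1), … for moves {7, 8}:
g(0) = mex{} = 0
g(1) = mex{} = 0
g(2) = mex{} = 0
g(3) = mex{} = 0
g(4) = mex{} = 0
g(5) = mex{} = 0
g(6) = mex{} = 0
g(7) = mex{0} = 1
g(8) = mex{0} = 1
g(9) = mex{0} = 1
g(10) = mex{0} = 1
g(11) = mex{0} = 1
g(12) = mex{0} = 1
g(13) = mex{0} = 1
So g(13) = 1.

1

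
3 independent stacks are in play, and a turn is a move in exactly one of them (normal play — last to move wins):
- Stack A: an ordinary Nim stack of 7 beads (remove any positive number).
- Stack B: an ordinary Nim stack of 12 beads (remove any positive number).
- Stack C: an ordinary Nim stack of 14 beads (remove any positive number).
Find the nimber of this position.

5

Stack A is a plain Nim stack of size 7, so its Grundy value is 7.
Stack B is a plain Nim stack of size 12, so its Grundy value is 12.
Stack C is a plain Nim stack of size 14, so its Grundy value is 14.
By the Sprague-Grundy theorem, the Grundy value of a sum of independent games is the XOR of the component values.
Combined value = 7 XOR 12 XOR 14 = 5.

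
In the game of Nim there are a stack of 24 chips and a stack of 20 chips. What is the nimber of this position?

Compute the nim-sum pairwise:
24 ^ 20 = 12

12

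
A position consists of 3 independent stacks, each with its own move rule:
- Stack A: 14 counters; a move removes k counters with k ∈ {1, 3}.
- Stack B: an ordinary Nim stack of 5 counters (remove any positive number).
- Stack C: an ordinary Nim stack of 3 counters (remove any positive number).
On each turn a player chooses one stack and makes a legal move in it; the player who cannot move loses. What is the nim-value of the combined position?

6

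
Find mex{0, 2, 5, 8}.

1

0 is in the set but 1 is not, so the mex is 1.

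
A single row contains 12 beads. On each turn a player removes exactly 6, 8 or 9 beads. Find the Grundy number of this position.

2

Grundy values for subtraction set {6, 8, 9}:
k:     0  1  2  3  4  5  6  7  8  9 10 11 12
g(k):  0  0  0  0  0  0  1  1  1  1  1  1  2
So g(12) = 2.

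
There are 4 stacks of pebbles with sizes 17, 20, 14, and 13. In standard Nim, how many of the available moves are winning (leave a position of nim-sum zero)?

3

Nim-sum: 17 ⊕ 20 ⊕ 14 ⊕ 13 = 6.
The overall nim-sum is X = 6. A stack of size p has a winning move iff p XOR X < p (reduce it to p XOR X).
  17: 17 XOR 6 = 23 ≥ 17 — no move.
  20: 20 XOR 6 = 18 < 20 — winning move (to 18).
  14: 14 XOR 6 = 8 < 14 — winning move (to 8).
  13: 13 XOR 6 = 11 < 13 — winning move (to 11).
That gives 3 winning moves.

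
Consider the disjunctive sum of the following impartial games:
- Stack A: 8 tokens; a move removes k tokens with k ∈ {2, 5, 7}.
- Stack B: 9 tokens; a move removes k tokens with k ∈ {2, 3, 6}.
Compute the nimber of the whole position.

2

Grundy values for stack A (subtraction set {2, 5, 7}):
g(0) = mex{} = 0
g(1) = mex{} = 0
g(2) = mex{0} = 1
g(3) = mex{0} = 1
g(4) = mex{1} = 0
g(5) = mex{0,1} = 2
g(6) = mex{0} = 1
g(7) = mex{0,1,2} = 3
g(8) = mex{0,1} = 2
So g(8) = 2.
For stack B, compute g(0), g(1), … with moves {2, 3, 6}:
k:     0  1  2  3  4  5  6  7  8  9
g(k):  0  0  1  1  2  0  3  1  2  0
So g(9) = 0.
The value of a disjunctive sum is the nim-sum of the parts.
Combined value = 2 ⊕ 0 = 2.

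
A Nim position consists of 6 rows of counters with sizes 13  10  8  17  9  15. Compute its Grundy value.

24

Compute the nim-sum pairwise:
13 XOR 10 = 7
7 XOR 8 = 15
15 XOR 17 = 30
30 XOR 9 = 23
23 XOR 15 = 24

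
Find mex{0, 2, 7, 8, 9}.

0 is in the set but 1 is not, so the mex is 1.

1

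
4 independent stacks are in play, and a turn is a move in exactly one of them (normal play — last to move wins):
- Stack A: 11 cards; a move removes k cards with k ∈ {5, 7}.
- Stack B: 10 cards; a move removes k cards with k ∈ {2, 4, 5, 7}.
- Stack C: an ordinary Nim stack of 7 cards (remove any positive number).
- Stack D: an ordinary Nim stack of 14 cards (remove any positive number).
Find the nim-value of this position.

Build the Grundy sequence for stack A with g(k) = mex{g(k−s) : s ∈ {5, 7}, s ≤ k}:
k:     0  1  2  3  4  5  6  7  8  9 10 11
g(k):  0  0  0  0  0  1  1  1  1  1  2  2
So g(11) = 2.
For stack B, compute g(0), g(1), … with moves {2, 4, 5, 7}:
k:     0  1  2  3  4  5  6  7  8  9 10
g(k):  0  0  1  1  2  2  3  3  4  0  0
So g(10) = 0.
Stack C is a plain Nim stack of size 7, so its Grundy value is 7.
Stack D is a plain Nim stack of size 14, so its Grundy value is 14.
The value of a disjunctive sum is the nim-sum of the parts.
Combined value = 2 ⊕ 0 ⊕ 7 ⊕ 14 = 11.

11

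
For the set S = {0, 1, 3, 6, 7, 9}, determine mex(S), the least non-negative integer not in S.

2

The values 0, 1 are all present; 2 is the first non-negative integer missing from the set.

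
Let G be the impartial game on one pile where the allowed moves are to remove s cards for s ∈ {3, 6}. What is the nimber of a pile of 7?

2

Compute g(0), g(1), … for moves {3, 6}:
g(0) = mex{} = 0
g(1) = mex{} = 0
g(2) = mex{} = 0
g(3) = mex{0} = 1
g(4) = mex{0} = 1
g(5) = mex{0} = 1
g(6) = mex{0,1} = 2
g(7) = mex{0,1} = 2
So g(7) = 2.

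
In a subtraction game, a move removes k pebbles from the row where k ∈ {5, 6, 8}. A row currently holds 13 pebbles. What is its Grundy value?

Build the Grundy sequence with g(k) = mex{g(k−s) : s ∈ {5, 6, 8}, s ≤ k}:
k:     0  1  2  3  4  5  6  7  8  9 10 11 12 13
g(k):  0  0  0  0  0  1  1  1  1  1  2  2  2  0
So g(13) = 0.

0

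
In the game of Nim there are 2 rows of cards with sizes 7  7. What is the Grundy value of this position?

0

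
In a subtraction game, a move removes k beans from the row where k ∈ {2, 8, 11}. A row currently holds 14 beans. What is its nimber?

Compute g(0), g(1), … for moves {2, 8, 11}:
g(0) = mex{} = 0
g(1) = mex{} = 0
g(2) = mex{0} = 1
g(3) = mex{0} = 1
g(4) = mex{1} = 0
g(5) = mex{1} = 0
g(6) = mex{0} = 1
g(7) = mex{0} = 1
g(8) = mex{0,1} = 2
g(9) = mex{0,1} = 2
g(10) = mex{1,2} = 0
g(11) = mex{0,1,2} = 3
g(12) = mex{0} = 1
g(13) = mex{0,1,3} = 2
g(14) = mex{1} = 0
So g(14) = 0.

0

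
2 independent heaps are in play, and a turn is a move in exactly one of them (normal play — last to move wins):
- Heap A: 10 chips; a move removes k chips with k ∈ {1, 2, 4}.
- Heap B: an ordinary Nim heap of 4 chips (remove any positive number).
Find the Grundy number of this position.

Build the Grundy sequence for heap A with g(k) = mex{g(k−s) : s ∈ {1, 2, 4}, s ≤ k}:
g(0) = mex{} = 0
g(1) = mex{0} = 1
g(2) = mex{0,1} = 2
g(3) = mex{1,2} = 0
g(4) = mex{0,2} = 1
g(5) = mex{0,1} = 2
g(6) = mex{1,2} = 0
g(7) = mex{0,2} = 1
g(8) = mex{0,1} = 2
g(9) = mex{1,2} = 0
g(10) = mex{0,2} = 1
So g(10) = 1.
Heap B is a plain Nim heap of size 4, so its Grundy value is 4.
The value of a disjunctive sum is the nim-sum of the parts.
Combined value = 1 ⊕ 4 = 5.

5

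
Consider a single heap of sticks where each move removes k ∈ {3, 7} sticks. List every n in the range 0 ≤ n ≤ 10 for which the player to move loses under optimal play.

Grundy values for subtraction set {3, 7}:
k:     0  1  2  3  4  5  6  7  8  9 10
g(k):  0  0  0  1  1  1  0  2  2  1  0
The P-positions (g = 0) in 0..10 are 0, 1, 2, 6, 10.

0, 1, 2, 6, 10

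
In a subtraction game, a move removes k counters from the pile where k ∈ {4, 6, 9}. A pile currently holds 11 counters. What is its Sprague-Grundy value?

2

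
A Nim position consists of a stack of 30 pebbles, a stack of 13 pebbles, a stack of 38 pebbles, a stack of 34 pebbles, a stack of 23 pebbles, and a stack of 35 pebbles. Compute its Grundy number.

35

Compute the nim-sum pairwise:
30 ^ 13 = 19
19 ^ 38 = 53
53 ^ 34 = 23
23 ^ 23 = 0
0 ^ 35 = 35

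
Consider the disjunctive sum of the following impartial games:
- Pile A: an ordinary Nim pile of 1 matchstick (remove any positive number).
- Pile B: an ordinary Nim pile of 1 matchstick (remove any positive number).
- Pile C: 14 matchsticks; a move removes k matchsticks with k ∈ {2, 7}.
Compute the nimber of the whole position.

0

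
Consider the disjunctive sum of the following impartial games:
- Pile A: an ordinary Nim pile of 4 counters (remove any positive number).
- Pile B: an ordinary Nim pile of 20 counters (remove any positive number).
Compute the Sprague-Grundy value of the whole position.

Pile A is a plain Nim pile of size 4, so its Grundy value is 4.
Pile B is a plain Nim pile of size 20, so its Grundy value is 20.
The value of a disjunctive sum is the nim-sum of the parts.
Combined value = 4 XOR 20 = 16.

16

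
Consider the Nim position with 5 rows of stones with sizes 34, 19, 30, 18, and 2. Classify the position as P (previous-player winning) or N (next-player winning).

In binary:
  100010  (34)
  010011  (19)
  011110  (30)
  010010  (18)
  000010  (2)
  ------
  111111  (63)
The nim-sum is 63 ≠ 0, so this is an N-position: the player to move can win.

N-position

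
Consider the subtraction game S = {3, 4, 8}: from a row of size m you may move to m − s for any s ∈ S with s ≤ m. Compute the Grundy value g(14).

Build the Grundy sequence with g(k) = mex{g(k−s) : s ∈ {3, 4, 8}, s ≤ k}:
g(0) = mex{} = 0
g(1) = mex{} = 0
g(2) = mex{} = 0
g(3) = mex{0} = 1
g(4) = mex{0} = 1
g(5) = mex{0} = 1
g(6) = mex{0,1} = 2
g(7) = mex{1} = 0
g(8) = mex{0,1} = 2
g(9) = mex{0,1,2} = 3
g(10) = mex{0,2} = 1
g(11) = mex{0,1,2} = 3
g(12) = mex{1,2,3} = 0
g(13) = mex{1,3} = 0
g(14) = mex{1,2,3} = 0
So g(14) = 0.

0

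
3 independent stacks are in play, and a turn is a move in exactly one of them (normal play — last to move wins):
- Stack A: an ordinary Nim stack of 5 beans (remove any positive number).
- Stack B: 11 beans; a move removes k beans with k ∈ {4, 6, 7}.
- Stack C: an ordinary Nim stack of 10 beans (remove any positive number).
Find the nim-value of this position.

15

Stack A is a plain Nim stack of size 5, so its Grundy value is 5.
For stack B, compute g(0), g(1), … with moves {4, 6, 7}:
g(0) = mex{} = 0
g(1) = mex{} = 0
g(2) = mex{} = 0
g(3) = mex{} = 0
g(4) = mex{0} = 1
g(5) = mex{0} = 1
g(6) = mex{0} = 1
g(7) = mex{0} = 1
g(8) = mex{0,1} = 2
g(9) = mex{0,1} = 2
g(10) = mex{0,1} = 2
g(11) = mex{1} = 0
So g(11) = 0.
Stack C is a plain Nim stack of size 10, so its Grundy value is 10.
By the Sprague-Grundy theorem, the Grundy value of a sum of independent games is the XOR of the component values.
Combined value = 5 XOR 0 XOR 10 = 15.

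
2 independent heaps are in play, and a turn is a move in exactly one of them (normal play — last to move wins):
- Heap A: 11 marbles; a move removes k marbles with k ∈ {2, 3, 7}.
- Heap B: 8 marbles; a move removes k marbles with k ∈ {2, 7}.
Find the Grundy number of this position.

Grundy values for heap A (subtraction set {2, 3, 7}):
k:     0  1  2  3  4  5  6  7  8  9 10 11
g(k):  0  0  1  1  2  0  0  1  1  2  0  0
So g(11) = 0.
Build the Grundy sequence for heap B with g(k) = mex{g(k−s) : s ∈ {2, 7}, s ≤ k}:
k:     0  1  2  3  4  5  6  7  8
g(k):  0  0  1  1  0  0  1  1  2
So g(8) = 2.
By the Sprague-Grundy theorem, the Grundy value of a sum of independent games is the XOR of the component values.
Combined value = 0 ⊕ 2 = 2.

2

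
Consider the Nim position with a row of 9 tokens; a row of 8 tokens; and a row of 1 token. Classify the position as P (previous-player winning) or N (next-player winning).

Nim-sum: 9 ^ 8 ^ 1 = 0.
The nim-sum is 0, so this is a P-position: the player to move is in a losing position under optimal play.

P-position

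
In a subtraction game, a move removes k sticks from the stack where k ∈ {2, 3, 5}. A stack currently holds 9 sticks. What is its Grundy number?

1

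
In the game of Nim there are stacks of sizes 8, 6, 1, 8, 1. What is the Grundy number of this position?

Compute the nim-sum pairwise:
8 ⊕ 6 = 14
14 ⊕ 1 = 15
15 ⊕ 8 = 7
7 ⊕ 1 = 6

6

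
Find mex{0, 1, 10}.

The values 0, 1 are all present; 2 is the first non-negative integer missing from the set.

2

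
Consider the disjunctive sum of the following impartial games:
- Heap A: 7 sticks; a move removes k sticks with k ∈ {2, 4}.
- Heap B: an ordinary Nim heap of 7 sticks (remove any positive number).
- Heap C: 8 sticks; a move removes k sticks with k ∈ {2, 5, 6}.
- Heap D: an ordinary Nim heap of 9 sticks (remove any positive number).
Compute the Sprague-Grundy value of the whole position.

Grundy values for heap A (subtraction set {2, 4}):
g(0) = mex{} = 0
g(1) = mex{} = 0
g(2) = mex{0} = 1
g(3) = mex{0} = 1
g(4) = mex{0,1} = 2
g(5) = mex{0,1} = 2
g(6) = mex{1,2} = 0
g(7) = mex{1,2} = 0
So g(7) = 0.
Heap B is a plain Nim heap of size 7, so its Grundy value is 7.
Grundy values for heap C (subtraction set {2, 5, 6}):
g(0) = mex{} = 0
g(1) = mex{} = 0
g(2) = mex{0} = 1
g(3) = mex{0} = 1
g(4) = mex{1} = 0
g(5) = mex{0,1} = 2
g(6) = mex{0} = 1
g(7) = mex{0,1,2} = 3
g(8) = mex{1} = 0
So g(8) = 0.
Heap D is a plain Nim heap of size 9, so its Grundy value is 9.
By the Sprague-Grundy theorem, the Grundy value of a sum of independent games is the XOR of the component values.
Combined value = 0 XOR 7 XOR 0 XOR 9 = 14.

14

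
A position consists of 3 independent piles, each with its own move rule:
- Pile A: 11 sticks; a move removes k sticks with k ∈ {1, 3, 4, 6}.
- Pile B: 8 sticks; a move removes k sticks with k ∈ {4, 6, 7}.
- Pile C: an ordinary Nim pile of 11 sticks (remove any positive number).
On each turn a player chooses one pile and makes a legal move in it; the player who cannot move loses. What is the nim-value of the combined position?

11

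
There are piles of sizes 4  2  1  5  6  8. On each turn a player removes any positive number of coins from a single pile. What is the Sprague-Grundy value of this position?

Compute the nim-sum pairwise:
4 ^ 2 = 6
6 ^ 1 = 7
7 ^ 5 = 2
2 ^ 6 = 4
4 ^ 8 = 12

12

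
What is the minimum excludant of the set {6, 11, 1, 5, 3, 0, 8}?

The values 0, 1 are all present; 2 is the first non-negative integer missing from the set.

2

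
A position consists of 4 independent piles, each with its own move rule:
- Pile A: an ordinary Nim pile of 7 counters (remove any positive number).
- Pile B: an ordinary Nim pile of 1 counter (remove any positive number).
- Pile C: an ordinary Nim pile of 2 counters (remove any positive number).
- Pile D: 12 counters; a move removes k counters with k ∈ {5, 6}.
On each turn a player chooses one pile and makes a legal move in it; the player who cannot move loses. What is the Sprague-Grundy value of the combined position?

Pile A is a plain Nim pile of size 7, so its Grundy value is 7.
Pile B is a plain Nim pile of size 1, so its Grundy value is 1.
Pile C is a plain Nim pile of size 2, so its Grundy value is 2.
Grundy values for pile D (subtraction set {5, 6}):
k:     0  1  2  3  4  5  6  7  8  9 10 11 12
g(k):  0  0  0  0  0  1  1  1  1  1  2  0  0
So g(12) = 0.
The value of a disjunctive sum is the nim-sum of the parts.
Combined value = 7 XOR 1 XOR 2 XOR 0 = 4.

4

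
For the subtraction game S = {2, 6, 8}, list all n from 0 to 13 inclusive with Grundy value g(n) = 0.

Grundy values for subtraction set {2, 6, 8}:
g(0) = mex{} = 0
g(1) = mex{} = 0
g(2) = mex{0} = 1
g(3) = mex{0} = 1
g(4) = mex{1} = 0
g(5) = mex{1} = 0
g(6) = mex{0} = 1
g(7) = mex{0} = 1
g(8) = mex{0,1} = 2
g(9) = mex{0,1} = 2
g(10) = mex{0,1,2} = 3
g(11) = mex{0,1,2} = 3
g(12) = mex{0,1,3} = 2
g(13) = mex{0,1,3} = 2
The P-positions (g = 0) in 0..13 are 0, 1, 4, 5.

0, 1, 4, 5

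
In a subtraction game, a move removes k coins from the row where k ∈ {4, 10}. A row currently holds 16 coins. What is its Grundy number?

Build the Grundy sequence with g(k) = mex{g(k−s) : s ∈ {4, 10}, s ≤ k}:
k:     0  1  2  3  4  5  6  7  8  9 10 11 12 13 14 15 16
g(k):  0  0  0  0  1  1  1  1  0  0  2  2  1  1  0  0  0
So g(16) = 0.

0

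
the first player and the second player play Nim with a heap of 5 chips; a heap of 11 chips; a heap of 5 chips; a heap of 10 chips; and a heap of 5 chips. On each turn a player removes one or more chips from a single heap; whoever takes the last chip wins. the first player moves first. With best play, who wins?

Nim-sum: 5 ⊕ 11 ⊕ 5 ⊕ 10 ⊕ 5 = 4.
The nim-sum is 4 ≠ 0, so this is an N-position: the player to move can win; the first player has a winning move.

the first player wins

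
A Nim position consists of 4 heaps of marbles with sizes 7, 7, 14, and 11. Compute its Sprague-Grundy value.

5

Write each in binary and XOR column by column:
  0111  (7)
  0111  (7)
  1110  (14)
  1011  (11)
  ----
  0101  (5)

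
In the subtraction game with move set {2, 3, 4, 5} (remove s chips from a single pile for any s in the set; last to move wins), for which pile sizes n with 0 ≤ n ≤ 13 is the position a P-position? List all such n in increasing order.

0, 1, 7, 8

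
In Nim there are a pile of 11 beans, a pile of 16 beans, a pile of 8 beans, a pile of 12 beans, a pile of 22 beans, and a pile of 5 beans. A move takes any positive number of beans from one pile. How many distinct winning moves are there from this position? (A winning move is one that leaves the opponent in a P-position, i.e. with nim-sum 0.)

Nim-sum: 11 XOR 16 XOR 8 XOR 12 XOR 22 XOR 5 = 12.
The overall nim-sum is X = 12. A pile of size p has a winning move iff p XOR X < p (reduce it to p XOR X).
  11: 11 XOR 12 = 7 < 11 — winning move (to 7).
  16: 16 XOR 12 = 28 ≥ 16 — no move.
  8: 8 XOR 12 = 4 < 8 — winning move (to 4).
  12: 12 XOR 12 = 0 < 12 — winning move (to 0).
  22: 22 XOR 12 = 26 ≥ 22 — no move.
  5: 5 XOR 12 = 9 ≥ 5 — no move.
That gives 3 winning moves.

3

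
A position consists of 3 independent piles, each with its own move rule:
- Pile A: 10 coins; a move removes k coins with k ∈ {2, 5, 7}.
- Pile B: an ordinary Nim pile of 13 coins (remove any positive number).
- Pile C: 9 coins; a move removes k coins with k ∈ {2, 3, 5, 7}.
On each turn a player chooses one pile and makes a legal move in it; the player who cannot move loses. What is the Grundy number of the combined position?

For pile A, compute g(0), g(1), … with moves {2, 5, 7}:
g(0) = mex{} = 0
g(1) = mex{} = 0
g(2) = mex{0} = 1
g(3) = mex{0} = 1
g(4) = mex{1} = 0
g(5) = mex{0,1} = 2
g(6) = mex{0} = 1
g(7) = mex{0,1,2} = 3
g(8) = mex{0,1} = 2
g(9) = mex{0,1,3} = 2
g(10) = mex{1,2} = 0
So g(10) = 0.
Pile B is a plain Nim pile of size 13, so its Grundy value is 13.
Build the Grundy sequence for pile C with g(k) = mex{g(k−s) : s ∈ {2, 3, 5, 7}, s ≤ k}:
k:     0  1  2  3  4  5  6  7  8  9
g(k):  0  0  1  1  2  2  3  3  4  0
So g(9) = 0.
The value of a disjunctive sum is the nim-sum of the parts.
Combined value = 0 XOR 13 XOR 0 = 13.

13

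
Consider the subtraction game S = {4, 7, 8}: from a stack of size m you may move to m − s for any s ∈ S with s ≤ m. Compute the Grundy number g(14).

0

Grundy values for subtraction set {4, 7, 8}:
k:     0  1  2  3  4  5  6  7  8  9 10 11 12 13 14
g(k):  0  0  0  0  1  1  1  1  2  2  2  2  0  0  0
So g(14) = 0.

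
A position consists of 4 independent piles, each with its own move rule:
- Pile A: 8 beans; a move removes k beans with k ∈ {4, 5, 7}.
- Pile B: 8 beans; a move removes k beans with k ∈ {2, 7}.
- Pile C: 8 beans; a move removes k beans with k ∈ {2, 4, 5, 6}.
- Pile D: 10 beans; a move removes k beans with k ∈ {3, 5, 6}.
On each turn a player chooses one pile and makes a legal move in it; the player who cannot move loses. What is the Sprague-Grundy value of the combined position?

Build the Grundy sequence for pile A with g(k) = mex{g(k−s) : s ∈ {4, 5, 7}, s ≤ k}:
g(0) = mex{} = 0
g(1) = mex{} = 0
g(2) = mex{} = 0
g(3) = mex{} = 0
g(4) = mex{0} = 1
g(5) = mex{0} = 1
g(6) = mex{0} = 1
g(7) = mex{0} = 1
g(8) = mex{0,1} = 2
So g(8) = 2.
Build the Grundy sequence for pile B with g(k) = mex{g(k−s) : s ∈ {2, 7}, s ≤ k}:
g(0) = mex{} = 0
g(1) = mex{} = 0
g(2) = mex{0} = 1
g(3) = mex{0} = 1
g(4) = mex{1} = 0
g(5) = mex{1} = 0
g(6) = mex{0} = 1
g(7) = mex{0} = 1
g(8) = mex{0,1} = 2
So g(8) = 2.
Build the Grundy sequence for pile C with g(k) = mex{g(k−s) : s ∈ {2, 4, 5, 6}, s ≤ k}:
k:     0  1  2  3  4  5  6  7  8
g(k):  0  0  1  1  2  2  3  3  0
So g(8) = 0.
Build the Grundy sequence for pile D with g(k) = mex{g(k−s) : s ∈ {3, 5, 6}, s ≤ k}:
g(0) = mex{} = 0
g(1) = mex{} = 0
g(2) = mex{} = 0
g(3) = mex{0} = 1
g(4) = mex{0} = 1
g(5) = mex{0} = 1
g(6) = mex{0,1} = 2
g(7) = mex{0,1} = 2
g(8) = mex{0,1} = 2
g(9) = mex{1,2} = 0
g(10) = mex{1,2} = 0
So g(10) = 0.
By the Sprague-Grundy theorem, the Grundy value of a sum of independent games is the XOR of the component values.
Combined value = 2 ⊕ 2 ⊕ 0 ⊕ 0 = 0.

0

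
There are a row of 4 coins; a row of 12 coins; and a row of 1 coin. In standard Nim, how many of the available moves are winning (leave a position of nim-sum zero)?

1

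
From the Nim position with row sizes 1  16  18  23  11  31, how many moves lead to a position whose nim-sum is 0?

0

Nim-sum: 1 ⊕ 16 ⊕ 18 ⊕ 23 ⊕ 11 ⊕ 31 = 0.
The nim-sum is already 0, so every move leaves a nonzero nim-sum — there are no winning moves.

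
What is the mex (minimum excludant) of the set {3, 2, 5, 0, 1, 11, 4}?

6

The values 0, 1, 2, 3, 4, 5 are all present; 6 is the first non-negative integer missing from the set.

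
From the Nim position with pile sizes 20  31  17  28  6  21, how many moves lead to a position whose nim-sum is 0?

5

Compute the nim-sum pairwise:
20 ⊕ 31 = 11
11 ⊕ 17 = 26
26 ⊕ 28 = 6
6 ⊕ 6 = 0
0 ⊕ 21 = 21
The overall nim-sum is X = 21. A pile of size p has a winning move iff p XOR X < p (reduce it to p XOR X).
  20: 20 XOR 21 = 1 < 20 — winning move (to 1).
  31: 31 XOR 21 = 10 < 31 — winning move (to 10).
  17: 17 XOR 21 = 4 < 17 — winning move (to 4).
  28: 28 XOR 21 = 9 < 28 — winning move (to 9).
  6: 6 XOR 21 = 19 ≥ 6 — no move.
  21: 21 XOR 21 = 0 < 21 — winning move (to 0).
That gives 5 winning moves.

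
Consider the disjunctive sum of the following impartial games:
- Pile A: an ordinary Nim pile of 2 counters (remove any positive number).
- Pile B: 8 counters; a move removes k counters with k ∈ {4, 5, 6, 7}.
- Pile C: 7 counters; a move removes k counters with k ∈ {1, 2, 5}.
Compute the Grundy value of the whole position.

Pile A is a plain Nim pile of size 2, so its Grundy value is 2.
Build the Grundy sequence for pile B with g(k) = mex{g(k−s) : s ∈ {4, 5, 6, 7}, s ≤ k}:
g(0) = mex{} = 0
g(1) = mex{} = 0
g(2) = mex{} = 0
g(3) = mex{} = 0
g(4) = mex{0} = 1
g(5) = mex{0} = 1
g(6) = mex{0} = 1
g(7) = mex{0} = 1
g(8) = mex{0,1} = 2
So g(8) = 2.
Grundy values for pile C (subtraction set {1, 2, 5}):
k:     0  1  2  3  4  5  6  7
g(k):  0  1  2  0  1  2  0  1
So g(7) = 1.
The value of a disjunctive sum is the nim-sum of the parts.
Combined value = 2 ⊕ 2 ⊕ 1 = 1.

1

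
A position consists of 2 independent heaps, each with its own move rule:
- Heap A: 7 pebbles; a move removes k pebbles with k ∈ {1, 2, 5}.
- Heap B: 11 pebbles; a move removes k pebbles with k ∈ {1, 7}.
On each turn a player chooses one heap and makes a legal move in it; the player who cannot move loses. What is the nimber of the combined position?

0

Grundy values for heap A (subtraction set {1, 2, 5}):
k:     0  1  2  3  4  5  6  7
g(k):  0  1  2  0  1  2  0  1
So g(7) = 1.
For heap B, compute g(0), g(1), … with moves {1, 7}:
k:     0  1  2  3  4  5  6  7  8  9 10 11
g(k):  0  1  0  1  0  1  0  1  0  1  0  1
So g(11) = 1.
The value of a disjunctive sum is the nim-sum of the parts.
Combined value = 1 ⊕ 1 = 0.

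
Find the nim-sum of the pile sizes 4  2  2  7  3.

0

Bitwise XOR of the heap sizes:
  100  (4)
  010  (2)
  010  (2)
  111  (7)
  011  (3)
  ---
  000  (0)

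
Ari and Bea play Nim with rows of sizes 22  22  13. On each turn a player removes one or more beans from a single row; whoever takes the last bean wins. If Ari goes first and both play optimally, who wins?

Compute the nim-sum pairwise:
22 ⊕ 22 = 0
0 ⊕ 13 = 13
The nim-sum is 13 ≠ 0, so this is an N-position: the player to move can win; Ari has a winning move.

Ari wins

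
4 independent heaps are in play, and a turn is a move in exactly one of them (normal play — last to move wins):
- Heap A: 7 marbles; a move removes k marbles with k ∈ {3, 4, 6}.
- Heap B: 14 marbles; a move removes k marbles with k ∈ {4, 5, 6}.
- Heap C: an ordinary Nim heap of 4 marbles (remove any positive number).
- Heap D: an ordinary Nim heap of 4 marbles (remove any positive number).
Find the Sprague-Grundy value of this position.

3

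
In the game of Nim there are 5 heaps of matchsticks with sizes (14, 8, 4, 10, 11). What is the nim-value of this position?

Compute the nim-sum pairwise:
14 ⊕ 8 = 6
6 ⊕ 4 = 2
2 ⊕ 10 = 8
8 ⊕ 11 = 3

3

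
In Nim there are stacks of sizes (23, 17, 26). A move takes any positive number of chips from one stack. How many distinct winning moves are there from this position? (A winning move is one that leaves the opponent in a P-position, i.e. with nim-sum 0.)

Compute the nim-sum pairwise:
23 XOR 17 = 6
6 XOR 26 = 28
The overall nim-sum is X = 28. A stack of size p has a winning move iff p XOR X < p (reduce it to p XOR X).
  23: 23 XOR 28 = 11 < 23 — winning move (to 11).
  17: 17 XOR 28 = 13 < 17 — winning move (to 13).
  26: 26 XOR 28 = 6 < 26 — winning move (to 6).
That gives 3 winning moves.

3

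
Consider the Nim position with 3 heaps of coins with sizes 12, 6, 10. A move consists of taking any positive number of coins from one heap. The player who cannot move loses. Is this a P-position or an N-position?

P-position

Write each in binary and XOR column by column:
  1100  (12)
  0110  (6)
  1010  (10)
  ----
  0000  (0)
The nim-sum is 0, so this is a P-position: the player to move is in a losing position under optimal play.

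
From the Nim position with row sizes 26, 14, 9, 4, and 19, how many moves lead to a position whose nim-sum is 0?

In binary:
  11010  (26)
  01110  (14)
  01001  (9)
  00100  (4)
  10011  (19)
  -----
  01010  (10)
The overall nim-sum is X = 10. A row of size p has a winning move iff p XOR X < p (reduce it to p XOR X).
  26: 26 XOR 10 = 16 < 26 — winning move (to 16).
  14: 14 XOR 10 = 4 < 14 — winning move (to 4).
  9: 9 XOR 10 = 3 < 9 — winning move (to 3).
  4: 4 XOR 10 = 14 ≥ 4 — no move.
  19: 19 XOR 10 = 25 ≥ 19 — no move.
That gives 3 winning moves.

3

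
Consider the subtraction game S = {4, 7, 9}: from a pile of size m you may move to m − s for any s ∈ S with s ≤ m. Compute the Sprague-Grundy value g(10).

2

Compute g(0), g(1), … for moves {4, 7, 9}:
g(0) = mex{} = 0
g(1) = mex{} = 0
g(2) = mex{} = 0
g(3) = mex{} = 0
g(4) = mex{0} = 1
g(5) = mex{0} = 1
g(6) = mex{0} = 1
g(7) = mex{0} = 1
g(8) = mex{0,1} = 2
g(9) = mex{0,1} = 2
g(10) = mex{0,1} = 2
So g(10) = 2.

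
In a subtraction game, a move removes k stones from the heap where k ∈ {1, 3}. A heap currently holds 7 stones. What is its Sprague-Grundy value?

1

Build the Grundy sequence with g(k) = mex{g(k−s) : s ∈ {1, 3}, s ≤ k}:
g(0) = mex{} = 0
g(1) = mex{0} = 1
g(2) = mex{1} = 0
g(3) = mex{0} = 1
g(4) = mex{1} = 0
g(5) = mex{0} = 1
g(6) = mex{1} = 0
g(7) = mex{0} = 1
So g(7) = 1.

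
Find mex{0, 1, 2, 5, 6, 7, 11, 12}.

3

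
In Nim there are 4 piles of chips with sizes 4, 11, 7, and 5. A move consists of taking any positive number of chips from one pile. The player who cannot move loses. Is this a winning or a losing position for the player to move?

Write each in binary and XOR column by column:
  0100  (4)
  1011  (11)
  0111  (7)
  0101  (5)
  ----
  1101  (13)
The nim-sum is 13 ≠ 0, so this is an N-position: the player to move can win.

Winning position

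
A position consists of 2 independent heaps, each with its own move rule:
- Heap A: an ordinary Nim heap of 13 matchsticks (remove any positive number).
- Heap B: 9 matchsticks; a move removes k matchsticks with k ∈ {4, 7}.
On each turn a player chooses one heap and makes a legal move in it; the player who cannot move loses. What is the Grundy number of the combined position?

Heap A is a plain Nim heap of size 13, so its Grundy value is 13.
Build the Grundy sequence for heap B with g(k) = mex{g(k−s) : s ∈ {4, 7}, s ≤ k}:
g(0) = mex{} = 0
g(1) = mex{} = 0
g(2) = mex{} = 0
g(3) = mex{} = 0
g(4) = mex{0} = 1
g(5) = mex{0} = 1
g(6) = mex{0} = 1
g(7) = mex{0} = 1
g(8) = mex{0,1} = 2
g(9) = mex{0,1} = 2
So g(9) = 2.
By the Sprague-Grundy theorem, the Grundy value of a sum of independent games is the XOR of the component values.
Combined value = 13 XOR 2 = 15.

15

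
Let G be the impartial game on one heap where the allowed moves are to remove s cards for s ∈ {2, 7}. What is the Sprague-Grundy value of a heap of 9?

Compute g(0), g(1), … for moves {2, 7}:
k:     0  1  2  3  4  5  6  7  8  9
g(k):  0  0  1  1  0  0  1  1  2  0
So g(9) = 0.

0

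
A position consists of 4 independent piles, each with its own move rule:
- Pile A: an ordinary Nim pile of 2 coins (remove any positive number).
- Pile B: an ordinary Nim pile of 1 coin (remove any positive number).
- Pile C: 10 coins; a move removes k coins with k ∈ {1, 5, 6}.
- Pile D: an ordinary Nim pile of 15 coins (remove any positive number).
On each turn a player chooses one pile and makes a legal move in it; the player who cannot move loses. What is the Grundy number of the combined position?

14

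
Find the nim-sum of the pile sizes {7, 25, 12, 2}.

16

Nim-sum: 7 XOR 25 XOR 12 XOR 2 = 16.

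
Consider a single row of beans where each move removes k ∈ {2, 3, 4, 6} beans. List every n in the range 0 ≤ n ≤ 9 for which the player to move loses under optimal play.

0, 1, 8, 9

Compute g(0), g(1), … for moves {2, 3, 4, 6}:
k:     0  1  2  3  4  5  6  7  8  9
g(k):  0  0  1  1  2  2  3  3  0  0
The P-positions (g = 0) in 0..9 are 0, 1, 8, 9.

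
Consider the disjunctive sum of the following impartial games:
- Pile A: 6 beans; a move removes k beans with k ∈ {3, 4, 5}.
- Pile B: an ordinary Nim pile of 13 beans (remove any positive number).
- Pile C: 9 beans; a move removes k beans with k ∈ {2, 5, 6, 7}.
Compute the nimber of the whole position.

13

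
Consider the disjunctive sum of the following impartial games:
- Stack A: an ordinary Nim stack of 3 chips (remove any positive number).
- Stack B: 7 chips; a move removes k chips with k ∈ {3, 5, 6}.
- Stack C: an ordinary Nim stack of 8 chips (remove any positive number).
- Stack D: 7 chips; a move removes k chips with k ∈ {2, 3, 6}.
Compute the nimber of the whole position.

Stack A is a plain Nim stack of size 3, so its Grundy value is 3.
Grundy values for stack B (subtraction set {3, 5, 6}):
g(0) = mex{} = 0
g(1) = mex{} = 0
g(2) = mex{} = 0
g(3) = mex{0} = 1
g(4) = mex{0} = 1
g(5) = mex{0} = 1
g(6) = mex{0,1} = 2
g(7) = mex{0,1} = 2
So g(7) = 2.
Stack C is a plain Nim stack of size 8, so its Grundy value is 8.
Grundy values for stack D (subtraction set {2, 3, 6}):
g(0) = mex{} = 0
g(1) = mex{} = 0
g(2) = mex{0} = 1
g(3) = mex{0} = 1
g(4) = mex{0,1} = 2
g(5) = mex{1} = 0
g(6) = mex{0,1,2} = 3
g(7) = mex{0,2} = 1
So g(7) = 1.
By the Sprague-Grundy theorem, the Grundy value of a sum of independent games is the XOR of the component values.
Combined value = 3 ⊕ 2 ⊕ 8 ⊕ 1 = 8.

8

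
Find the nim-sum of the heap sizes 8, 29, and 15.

Compute the nim-sum pairwise:
8 ^ 29 = 21
21 ^ 15 = 26

26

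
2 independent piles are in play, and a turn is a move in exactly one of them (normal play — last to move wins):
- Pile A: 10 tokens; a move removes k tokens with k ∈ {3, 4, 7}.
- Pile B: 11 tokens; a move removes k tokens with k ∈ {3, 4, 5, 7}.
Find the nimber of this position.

0

For pile A, compute g(0), g(1), … with moves {3, 4, 7}:
k:     0  1  2  3  4  5  6  7  8  9 10
g(k):  0  0  0  1  1  1  2  2  2  3  0
So g(10) = 0.
For pile B, compute g(0), g(1), … with moves {3, 4, 5, 7}:
k:     0  1  2  3  4  5  6  7  8  9 10 11
g(k):  0  0  0  1  1  1  2  2  2  3  0  0
So g(11) = 0.
The value of a disjunctive sum is the nim-sum of the parts.
Combined value = 0 XOR 0 = 0.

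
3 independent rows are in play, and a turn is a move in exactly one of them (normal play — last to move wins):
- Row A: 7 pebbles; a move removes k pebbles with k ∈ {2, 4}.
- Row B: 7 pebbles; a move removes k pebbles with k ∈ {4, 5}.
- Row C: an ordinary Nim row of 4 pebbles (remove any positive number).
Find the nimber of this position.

5

Build the Grundy sequence for row A with g(k) = mex{g(k−s) : s ∈ {2, 4}, s ≤ k}:
k:     0  1  2  3  4  5  6  7
g(k):  0  0  1  1  2  2  0  0
So g(7) = 0.
For row B, compute g(0), g(1), … with moves {4, 5}:
g(0) = mex{} = 0
g(1) = mex{} = 0
g(2) = mex{} = 0
g(3) = mex{} = 0
g(4) = mex{0} = 1
g(5) = mex{0} = 1
g(6) = mex{0} = 1
g(7) = mex{0} = 1
So g(7) = 1.
Row C is a plain Nim row of size 4, so its Grundy value is 4.
By the Sprague-Grundy theorem, the Grundy value of a sum of independent games is the XOR of the component values.
Combined value = 0 XOR 1 XOR 4 = 5.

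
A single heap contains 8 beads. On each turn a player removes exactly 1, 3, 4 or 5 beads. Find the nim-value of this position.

0

Compute g(0), g(1), … for moves {1, 3, 4, 5}:
k:     0  1  2  3  4  5  6  7  8
g(k):  0  1  0  1  2  3  2  3  0
So g(8) = 0.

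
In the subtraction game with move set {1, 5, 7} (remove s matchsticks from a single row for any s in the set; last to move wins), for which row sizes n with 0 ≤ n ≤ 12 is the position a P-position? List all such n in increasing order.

Build the Grundy sequence with g(k) = mex{g(k−s) : s ∈ {1, 5, 7}, s ≤ k}:
k:     0  1  2  3  4  5  6  7  8  9 10 11 12
g(k):  0  1  0  1  0  1  0  1  0  1  0  1  0
The P-positions (g = 0) in 0..12 are 0, 2, 4, 6, 8, 10, 12.

0, 2, 4, 6, 8, 10, 12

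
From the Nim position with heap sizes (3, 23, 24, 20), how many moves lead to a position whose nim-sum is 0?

3

Compute the nim-sum pairwise:
3 ^ 23 = 20
20 ^ 24 = 12
12 ^ 20 = 24
The overall nim-sum is X = 24. A heap of size p has a winning move iff p XOR X < p (reduce it to p XOR X).
  3: 3 XOR 24 = 27 ≥ 3 — no move.
  23: 23 XOR 24 = 15 < 23 — winning move (to 15).
  24: 24 XOR 24 = 0 < 24 — winning move (to 0).
  20: 20 XOR 24 = 12 < 20 — winning move (to 12).
That gives 3 winning moves.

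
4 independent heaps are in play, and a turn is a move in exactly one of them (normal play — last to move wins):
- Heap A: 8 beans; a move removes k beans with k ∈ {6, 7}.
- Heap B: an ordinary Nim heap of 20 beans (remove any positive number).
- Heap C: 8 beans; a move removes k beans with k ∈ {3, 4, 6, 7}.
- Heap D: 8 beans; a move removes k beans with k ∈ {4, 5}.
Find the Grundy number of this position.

21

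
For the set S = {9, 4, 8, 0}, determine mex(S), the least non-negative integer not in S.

1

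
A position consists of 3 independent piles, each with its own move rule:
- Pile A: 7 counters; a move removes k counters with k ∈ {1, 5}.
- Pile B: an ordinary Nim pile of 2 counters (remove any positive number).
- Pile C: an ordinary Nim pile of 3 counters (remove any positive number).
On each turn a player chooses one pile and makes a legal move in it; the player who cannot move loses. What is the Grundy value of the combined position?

0

For pile A, compute g(0), g(1), … with moves {1, 5}:
k:     0  1  2  3  4  5  6  7
g(k):  0  1  0  1  0  1  0  1
So g(7) = 1.
Pile B is a plain Nim pile of size 2, so its Grundy value is 2.
Pile C is a plain Nim pile of size 3, so its Grundy value is 3.
By the Sprague-Grundy theorem, the Grundy value of a sum of independent games is the XOR of the component values.
Combined value = 1 ⊕ 2 ⊕ 3 = 0.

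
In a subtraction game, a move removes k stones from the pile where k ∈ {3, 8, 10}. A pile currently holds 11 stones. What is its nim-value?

3

Compute g(0), g(1), … for moves {3, 8, 10}:
g(0) = mex{} = 0
g(1) = mex{} = 0
g(2) = mex{} = 0
g(3) = mex{0} = 1
g(4) = mex{0} = 1
g(5) = mex{0} = 1
g(6) = mex{1} = 0
g(7) = mex{1} = 0
g(8) = mex{0,1} = 2
g(9) = mex{0} = 1
g(10) = mex{0} = 1
g(11) = mex{0,1,2} = 3
So g(11) = 3.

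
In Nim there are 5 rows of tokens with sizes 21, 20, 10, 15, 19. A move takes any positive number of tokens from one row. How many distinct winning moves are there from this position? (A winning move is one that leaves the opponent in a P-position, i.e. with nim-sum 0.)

Nim-sum: 21 ^ 20 ^ 10 ^ 15 ^ 19 = 23.
The overall nim-sum is X = 23. A row of size p has a winning move iff p XOR X < p (reduce it to p XOR X).
  21: 21 XOR 23 = 2 < 21 — winning move (to 2).
  20: 20 XOR 23 = 3 < 20 — winning move (to 3).
  10: 10 XOR 23 = 29 ≥ 10 — no move.
  15: 15 XOR 23 = 24 ≥ 15 — no move.
  19: 19 XOR 23 = 4 < 19 — winning move (to 4).
That gives 3 winning moves.

3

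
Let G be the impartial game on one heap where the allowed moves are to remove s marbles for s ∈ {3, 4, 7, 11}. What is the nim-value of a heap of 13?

Compute g(0), g(1), … for moves {3, 4, 7, 11}:
g(0) = mex{} = 0
g(1) = mex{} = 0
g(2) = mex{} = 0
g(3) = mex{0} = 1
g(4) = mex{0} = 1
g(5) = mex{0} = 1
g(6) = mex{0,1} = 2
g(7) = mex{0,1} = 2
g(8) = mex{0,1} = 2
g(9) = mex{0,1,2} = 3
g(10) = mex{1,2} = 0
g(11) = mex{0,1,2} = 3
g(12) = mex{0,1,2,3} = 4
g(13) = mex{0,2,3} = 1
So g(13) = 1.

1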